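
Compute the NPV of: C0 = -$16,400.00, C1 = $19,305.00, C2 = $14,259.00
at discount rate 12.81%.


Formula: NPV = C0 + C1/(1+r) + C2/(1+r)^2
Discount C1: $19,305.00 / (1 + 0.1281) = $17,112.84
Discount C2: $14,259.00 / (1 + 0.1281)^2 = $11,204.54
NPV = -$16,400.00 + $17,112.84 + $11,204.54 = $11,917.38

$11,917.38


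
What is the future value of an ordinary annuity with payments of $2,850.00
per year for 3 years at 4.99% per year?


Formula: FV = PMT * ((1+r)^n - 1) / r
Growth factor: (1 + 0.0499)^3 = 1.157294
Numerator: 1.157294 - 1 = 0.157294
FV = $2,850.00 * 0.157294 / 0.0499 = $8,983.74

$8,983.74


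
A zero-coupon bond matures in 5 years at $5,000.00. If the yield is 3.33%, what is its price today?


Formula: Price = FV / (1 + r)^n
Substituting: Price = $5,000.00 / (1 + 0.0333)^5
Discount factor: (1.0333)^5 = 1.177964
Price = $5,000.00 / 1.177964 = $4,244.61

$4,244.61


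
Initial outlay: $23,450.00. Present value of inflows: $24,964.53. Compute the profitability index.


Formula: PI = PV(cash flows) / initial investment
Substituting: PI = $24,964.53 / $23,450.00
PI = 1.0646

1.0646


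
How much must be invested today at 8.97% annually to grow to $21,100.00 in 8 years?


Formula: PV = FV / (1 + r)^n
Substituting: PV = $21,100.00 / (1 + 0.0897)^8
Discount factor: (1.0897)^8 = 1.98818
PV = $21,100.00 / 1.98818 = $10,612.72

$10,612.72


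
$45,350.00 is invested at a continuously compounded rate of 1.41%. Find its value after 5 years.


Formula: FV = P * e^(r*t)
Exponent: r*t = 0.0141 * 5 = 0.0705
e^(0.0705) = 1.073045
FV = $45,350.00 * 1.073045 = $48,662.57

$48,662.57


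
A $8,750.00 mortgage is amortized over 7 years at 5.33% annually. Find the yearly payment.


Formula: PMT = PV * r / (1 - (1+r)^(-n))
Denominator: 1 - (1 + 0.0533)^(-7) = 0.304759
Numerator: $8,750.00 * 0.0533 = 466.375
PMT = 466.375 / 0.304759 = $1,530.31

$1,530.31


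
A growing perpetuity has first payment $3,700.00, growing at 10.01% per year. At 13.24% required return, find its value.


Formula: PV = C / (r - g)
Spread: r - g = 0.1324 - 0.1001 = 0.0323
Substituting: PV = $3,700.00 / 0.0323
PV = $114,551.08

$114,551.08


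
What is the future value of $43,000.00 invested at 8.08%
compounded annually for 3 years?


Formula: FV = P * (1 + r)^n
Substituting: FV = $43,000.00 * (1 + 0.0808)^3
Growth factor: (1.0808)^3 = 1.262513
FV = $43,000.00 * 1.262513 = $54,288.08

$54,288.08


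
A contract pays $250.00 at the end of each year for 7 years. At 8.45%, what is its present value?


Formula: PV = PMT * (1 - (1+r)^(-n)) / r
Discount factor: (1 + 0.0845)^(-7) = 0.566752
Bracket: 1 - 0.566752 = 0.433248
PV = $250.00 * 0.433248 / 0.0845 = $1,281.80

$1,281.80


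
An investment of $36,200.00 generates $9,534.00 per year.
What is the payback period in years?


Formula: Payback = investment / annual cash flow
Substituting: Payback = $36,200.00 / $9,534.00
Payback = 3.7969 years

3.7969 years


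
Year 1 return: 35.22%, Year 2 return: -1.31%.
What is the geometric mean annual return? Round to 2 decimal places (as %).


Formula: Geometric mean = ((1+r1)*(1+r2))^(1/2) - 1
Product: (1 + 0.3522) * (1 + -0.0131) = 1.3522 * 0.9869 = 1.334486
Square root: 1.334486^0.5 = 1.1552
Geometric mean = 1.1552 - 1 = 0.1552
As percentage: 15.52%

15.52%


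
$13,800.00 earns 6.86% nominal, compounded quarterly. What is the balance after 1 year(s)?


Formula: FV = P * (1 + r/m)^(m*t)
Period rate: r/m = 0.0686 / 4 = 0.01715
Total periods: m*t = 4 * 1 = 4
Growth factor: (1 + 0.01715)^4 = 1.070385
FV = $13,800.00 * 1.070385 = $14,771.31

$14,771.31


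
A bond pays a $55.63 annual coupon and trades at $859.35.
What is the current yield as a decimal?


Formula: Current yield = annual coupon / price
Substituting: CY = $55.63 / $859.35
CY = 0.064735

0.064735


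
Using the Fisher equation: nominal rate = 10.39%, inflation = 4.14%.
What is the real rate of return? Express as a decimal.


Formula: (1 + r_real) = (1 + r_nom) / (1 + inflation)
Substituting: (1 + r_real) = 1.1039 / 1.0414
(1 + r_real) = 1.060015
r_real = 1.060015 - 1 = 0.060015

0.060015


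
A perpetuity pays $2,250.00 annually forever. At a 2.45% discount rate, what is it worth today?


Formula: PV = C / r
Substituting: PV = $2,250.00 / 0.0245
PV = $91,836.73

$91,836.73


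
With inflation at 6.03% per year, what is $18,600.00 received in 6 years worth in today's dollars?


Formula: Real value = nominal / (1 + inflation)^years
Price level: (1 + 0.0603)^6 = 1.42093
Real value = $18,600.00 / 1.42093 = $13,090.02

$13,090.02


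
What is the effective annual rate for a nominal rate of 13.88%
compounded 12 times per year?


Formula: EAR = (1 + r/m)^m - 1
Period rate: r/m = 0.1388 / 12 = 0.011567
Compounding: (1 + 0.011567)^12 = 1.147979
EAR = 1.147979 - 1 = 0.147979

0.147979


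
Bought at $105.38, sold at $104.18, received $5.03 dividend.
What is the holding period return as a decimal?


Formula: HPR = (P1 - P0 + D) / P0
Gain: $104.18 - $105.38 + $5.03 = $3.83
HPR = $3.83 / $105.38 = 0.0363

0.0363


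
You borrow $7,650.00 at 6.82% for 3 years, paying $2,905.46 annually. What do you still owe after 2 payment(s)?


Formula: Balance = PV*(1+r)^k - PMT*((1+r)^k - 1)/r
Growth: (1 + 0.0682)^2 = 1.141051
Accumulated factor: ((1+r)^k - 1)/r = 2.0682
Balance = $7,650.00 * 1.141051 - $2,905.46 * 2.0682
Balance = $2,719.97

$2,719.97


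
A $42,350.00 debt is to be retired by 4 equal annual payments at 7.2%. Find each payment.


Formula: PMT = PV * r / (1 - (1+r)^(-n))
Denominator: 1 - (1 + 0.072)^(-4) = 0.242782
Numerator: $42,350.00 * 0.072 = 3049.2
PMT = 3049.2 / 0.242782 = $12,559.41

$12,559.41


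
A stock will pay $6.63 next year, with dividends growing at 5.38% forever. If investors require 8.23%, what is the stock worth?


Formula: P = D1 / (r - g)
Spread: r - g = 0.0823 - 0.0538 = 0.0285
Substituting: P = $6.63 / 0.0285
P = $232.63

$232.63


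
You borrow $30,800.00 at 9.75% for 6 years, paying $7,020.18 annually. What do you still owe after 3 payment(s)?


Formula: Balance = PV*(1+r)^k - PMT*((1+r)^k - 1)/r
Growth: (1 + 0.0975)^3 = 1.321946
Accumulated factor: ((1+r)^k - 1)/r = 3.302006
Balance = $30,800.00 * 1.321946 - $7,020.18 * 3.302006
Balance = $17,535.25

$17,535.25


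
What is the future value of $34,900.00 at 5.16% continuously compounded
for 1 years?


Formula: FV = P * e^(r*t)
Exponent: r*t = 0.0516 * 1 = 0.0516
e^(0.0516) = 1.052954
FV = $34,900.00 * 1.052954 = $36,748.11

$36,748.11


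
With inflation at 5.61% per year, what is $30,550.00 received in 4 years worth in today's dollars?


Formula: Real value = nominal / (1 + inflation)^years
Price level: (1 + 0.0561)^4 = 1.243999
Real value = $30,550.00 / 1.243999 = $24,557.89

$24,557.89


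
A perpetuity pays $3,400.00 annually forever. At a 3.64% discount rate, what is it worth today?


Formula: PV = C / r
Substituting: PV = $3,400.00 / 0.0364
PV = $93,406.59

$93,406.59


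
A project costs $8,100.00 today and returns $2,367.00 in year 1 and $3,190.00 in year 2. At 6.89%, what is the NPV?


Formula: NPV = C0 + C1/(1+r) + C2/(1+r)^2
Discount C1: $2,367.00 / (1 + 0.0689) = $2,214.43
Discount C2: $3,190.00 / (1 + 0.0689)^2 = $2,792.01
NPV = -$8,100.00 + $2,214.43 + $2,792.01 = -$3,093.57

-$3,093.57


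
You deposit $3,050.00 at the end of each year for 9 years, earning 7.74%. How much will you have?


Formula: FV = PMT * ((1+r)^n - 1) / r
Growth factor: (1 + 0.0774)^9 = 1.956108
Numerator: 1.956108 - 1 = 0.956108
FV = $3,050.00 * 0.956108 / 0.0774 = $37,676.07

$37,676.07


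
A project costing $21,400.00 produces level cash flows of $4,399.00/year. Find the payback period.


Formula: Payback = investment / annual cash flow
Substituting: Payback = $21,400.00 / $4,399.00
Payback = 4.8647 years

4.8647 years


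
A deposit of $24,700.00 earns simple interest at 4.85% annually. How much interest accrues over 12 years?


Formula: I = P * r * t
Substituting: I = $24,700.00 * 0.0485 * 12
Step: I = $24,700.00 * 0.582
I = $14,375.40

$14,375.40


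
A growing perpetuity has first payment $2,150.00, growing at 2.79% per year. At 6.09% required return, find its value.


Formula: PV = C / (r - g)
Spread: r - g = 0.0609 - 0.0279 = 0.033
Substituting: PV = $2,150.00 / 0.033
PV = $65,151.52

$65,151.52


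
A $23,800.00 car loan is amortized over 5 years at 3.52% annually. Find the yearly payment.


Formula: PMT = PV * r / (1 - (1+r)^(-n))
Denominator: 1 - (1 + 0.0352)^(-5) = 0.15884
Numerator: $23,800.00 * 0.0352 = 837.76
PMT = 837.76 / 0.15884 = $5,274.24

$5,274.24


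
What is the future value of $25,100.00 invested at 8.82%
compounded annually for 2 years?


Formula: FV = P * (1 + r)^n
Substituting: FV = $25,100.00 * (1 + 0.0882)^2
Growth factor: (1.0882)^2 = 1.184179
FV = $25,100.00 * 1.184179 = $29,722.90

$29,722.90


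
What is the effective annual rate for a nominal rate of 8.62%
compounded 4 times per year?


Formula: EAR = (1 + r/m)^m - 1
Period rate: r/m = 0.0862 / 4 = 0.02155
Compounding: (1 + 0.02155)^4 = 1.089027
EAR = 1.089027 - 1 = 0.089027

0.089027


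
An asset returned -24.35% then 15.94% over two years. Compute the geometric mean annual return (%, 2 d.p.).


Formula: Geometric mean = ((1+r1)*(1+r2))^(1/2) - 1
Product: (1 + -0.2435) * (1 + 0.1594) = 0.7565 * 1.1594 = 0.877086
Square root: 0.877086^0.5 = 0.936529
Geometric mean = 0.936529 - 1 = -0.063471
As percentage: -6.35%

-6.35%


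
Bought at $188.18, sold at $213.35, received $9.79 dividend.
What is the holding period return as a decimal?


Formula: HPR = (P1 - P0 + D) / P0
Gain: $213.35 - $188.18 + $9.79 = $34.96
HPR = $34.96 / $188.18 = 0.1858

0.1858


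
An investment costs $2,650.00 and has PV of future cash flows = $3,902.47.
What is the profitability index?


Formula: PI = PV(cash flows) / initial investment
Substituting: PI = $3,902.47 / $2,650.00
PI = 1.4726

1.4726


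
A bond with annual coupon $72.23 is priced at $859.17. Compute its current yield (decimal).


Formula: Current yield = annual coupon / price
Substituting: CY = $72.23 / $859.17
CY = 0.08407

0.08407


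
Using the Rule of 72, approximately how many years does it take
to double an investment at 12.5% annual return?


Formula: Years ≈ 72 / r
Substituting: Years ≈ 72 / 12.5
Years ≈ 5.8

5.8 years


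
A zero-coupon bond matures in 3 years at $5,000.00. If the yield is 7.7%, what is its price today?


Formula: Price = FV / (1 + r)^n
Substituting: Price = $5,000.00 / (1 + 0.077)^3
Discount factor: (1.077)^3 = 1.249244
Price = $5,000.00 / 1.249244 = $4,002.42

$4,002.42


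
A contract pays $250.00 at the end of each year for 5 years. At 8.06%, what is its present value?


Formula: PV = PMT * (1 - (1+r)^(-n)) / r
Discount factor: (1 + 0.0806)^(-5) = 0.678696
Bracket: 1 - 0.678696 = 0.321304
PV = $250.00 * 0.321304 / 0.0806 = $996.60

$996.60


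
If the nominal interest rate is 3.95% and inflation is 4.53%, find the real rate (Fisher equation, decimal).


Formula: (1 + r_real) = (1 + r_nom) / (1 + inflation)
Substituting: (1 + r_real) = 1.0395 / 1.0453
(1 + r_real) = 0.994451
r_real = 0.994451 - 1 = -0.005549

-0.005549


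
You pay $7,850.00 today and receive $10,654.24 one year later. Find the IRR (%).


Formula: IRR = C1/C0 - 1
Substituting: IRR = $10,654.24 / $7,850.00 - 1
Ratio: 1.357228 - 1 = 0.357228
IRR = 35.7228%

35.7228%


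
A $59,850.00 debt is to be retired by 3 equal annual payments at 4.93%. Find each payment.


Formula: PMT = PV * r / (1 - (1+r)^(-n))
Denominator: 1 - (1 + 0.0493)^(-3) = 0.134432
Numerator: $59,850.00 * 0.0493 = 2950.605
PMT = 2950.605 / 0.134432 = $21,948.61

$21,948.61


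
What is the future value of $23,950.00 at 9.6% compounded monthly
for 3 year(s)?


Formula: FV = P * (1 + r/m)^(m*t)
Period rate: r/m = 0.096 / 12 = 0.008
Total periods: m*t = 12 * 3 = 36
Growth factor: (1 + 0.008)^36 = 1.33223
FV = $23,950.00 * 1.33223 = $31,906.90

$31,906.90


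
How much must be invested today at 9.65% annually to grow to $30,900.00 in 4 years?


Formula: PV = FV / (1 + r)^n
Substituting: PV = $30,900.00 / (1 + 0.0965)^4
Discount factor: (1.0965)^4 = 1.445555
PV = $30,900.00 / 1.445555 = $21,375.88

$21,375.88


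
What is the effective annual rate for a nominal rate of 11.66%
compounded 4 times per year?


Formula: EAR = (1 + r/m)^m - 1
Period rate: r/m = 0.1166 / 4 = 0.02915
Compounding: (1 + 0.02915)^4 = 1.121798
EAR = 1.121798 - 1 = 0.121798

0.121798


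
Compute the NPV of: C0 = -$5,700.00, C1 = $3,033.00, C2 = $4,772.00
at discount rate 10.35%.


Formula: NPV = C0 + C1/(1+r) + C2/(1+r)^2
Discount C1: $3,033.00 / (1 + 0.1035) = $2,748.53
Discount C2: $4,772.00 / (1 + 0.1035)^2 = $3,918.82
NPV = -$5,700.00 + $2,748.53 + $3,918.82 = $967.35

$967.35


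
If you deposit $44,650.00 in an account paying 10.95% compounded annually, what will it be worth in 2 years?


Formula: FV = P * (1 + r)^n
Substituting: FV = $44,650.00 * (1 + 0.1095)^2
Growth factor: (1.1095)^2 = 1.23099
FV = $44,650.00 * 1.23099 = $54,963.71

$54,963.71


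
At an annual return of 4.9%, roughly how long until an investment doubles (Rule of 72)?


Formula: Years ≈ 72 / r
Substituting: Years ≈ 72 / 4.9
Years ≈ 14.7

14.7 years


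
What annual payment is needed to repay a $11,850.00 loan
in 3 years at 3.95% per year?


Formula: PMT = PV * r / (1 - (1+r)^(-n))
Denominator: 1 - (1 + 0.0395)^(-3) = 0.10972
Numerator: $11,850.00 * 0.0395 = 468.075
PMT = 468.075 / 0.10972 = $4,266.08

$4,266.08


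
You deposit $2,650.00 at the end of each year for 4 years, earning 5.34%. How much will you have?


Formula: FV = PMT * ((1+r)^n - 1) / r
Growth factor: (1 + 0.0534)^4 = 1.231327
Numerator: 1.231327 - 1 = 0.231327
FV = $2,650.00 * 0.231327 / 0.0534 = $11,479.69

$11,479.69


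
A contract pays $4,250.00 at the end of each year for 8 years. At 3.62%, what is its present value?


Formula: PV = PMT * (1 - (1+r)^(-n)) / r
Discount factor: (1 + 0.0362)^(-8) = 0.752404
Bracket: 1 - 0.752404 = 0.247596
PV = $4,250.00 * 0.247596 / 0.0362 = $29,068.55

$29,068.55


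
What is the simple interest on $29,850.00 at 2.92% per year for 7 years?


Formula: I = P * r * t
Substituting: I = $29,850.00 * 0.0292 * 7
Step: I = $29,850.00 * 0.2044
I = $6,101.34

$6,101.34


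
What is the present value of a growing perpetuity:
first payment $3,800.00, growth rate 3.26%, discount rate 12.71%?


Formula: PV = C / (r - g)
Spread: r - g = 0.1271 - 0.0326 = 0.0945
Substituting: PV = $3,800.00 / 0.0945
PV = $40,211.64

$40,211.64


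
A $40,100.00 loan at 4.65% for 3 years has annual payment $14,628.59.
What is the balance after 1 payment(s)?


Formula: Balance = PV*(1+r)^k - PMT*((1+r)^k - 1)/r
Growth: (1 + 0.0465)^1 = 1.0465
Accumulated factor: ((1+r)^k - 1)/r = 1.0
Balance = $40,100.00 * 1.0465 - $14,628.59 * 1.0
Balance = $27,336.06

$27,336.06


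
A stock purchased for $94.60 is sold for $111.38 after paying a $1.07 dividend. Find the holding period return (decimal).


Formula: HPR = (P1 - P0 + D) / P0
Gain: $111.38 - $94.60 + $1.07 = $17.85
HPR = $17.85 / $94.60 = 0.1887

0.1887


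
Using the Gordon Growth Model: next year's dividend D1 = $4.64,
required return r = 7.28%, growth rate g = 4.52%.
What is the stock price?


Formula: P = D1 / (r - g)
Spread: r - g = 0.0728 - 0.0452 = 0.0276
Substituting: P = $4.64 / 0.0276
P = $168.12

$168.12


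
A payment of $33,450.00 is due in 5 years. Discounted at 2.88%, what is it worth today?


Formula: PV = FV / (1 + r)^n
Substituting: PV = $33,450.00 / (1 + 0.0288)^5
Discount factor: (1.0288)^5 = 1.152537
PV = $33,450.00 / 1.152537 = $29,022.94

$29,022.94


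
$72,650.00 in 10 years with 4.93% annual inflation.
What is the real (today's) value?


Formula: Real value = nominal / (1 + inflation)^years
Price level: (1 + 0.0493)^10 = 1.618068
Real value = $72,650.00 / 1.618068 = $44,899.23

$44,899.23


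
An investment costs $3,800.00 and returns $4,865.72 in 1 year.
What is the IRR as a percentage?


Formula: IRR = C1/C0 - 1
Substituting: IRR = $4,865.72 / $3,800.00 - 1
Ratio: 1.280453 - 1 = 0.280453
IRR = 28.0453%

28.0453%


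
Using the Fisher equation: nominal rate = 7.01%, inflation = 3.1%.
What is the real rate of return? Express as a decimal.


Formula: (1 + r_real) = (1 + r_nom) / (1 + inflation)
Substituting: (1 + r_real) = 1.0701 / 1.031
(1 + r_real) = 1.037924
r_real = 1.037924 - 1 = 0.037924

0.037924


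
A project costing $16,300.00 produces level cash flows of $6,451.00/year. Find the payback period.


Formula: Payback = investment / annual cash flow
Substituting: Payback = $16,300.00 / $6,451.00
Payback = 2.5267 years

2.5267 years


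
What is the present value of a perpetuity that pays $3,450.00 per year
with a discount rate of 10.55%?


Formula: PV = C / r
Substituting: PV = $3,450.00 / 0.1055
PV = $32,701.42

$32,701.42


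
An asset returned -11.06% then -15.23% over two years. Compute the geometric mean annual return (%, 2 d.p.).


Formula: Geometric mean = ((1+r1)*(1+r2))^(1/2) - 1
Product: (1 + -0.1106) * (1 + -0.1523) = 0.8894 * 0.8477 = 0.753944
Square root: 0.753944^0.5 = 0.8683
Geometric mean = 0.8683 - 1 = -0.1317
As percentage: -13.17%

-13.17%


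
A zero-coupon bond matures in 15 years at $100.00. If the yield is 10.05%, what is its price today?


Formula: Price = FV / (1 + r)^n
Substituting: Price = $100.00 / (1 + 0.1005)^15
Discount factor: (1.1005)^15 = 4.20582
Price = $100.00 / 4.20582 = $23.78

$23.78


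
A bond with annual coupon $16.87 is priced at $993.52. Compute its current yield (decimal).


Formula: Current yield = annual coupon / price
Substituting: CY = $16.87 / $993.52
CY = 0.01698

0.01698


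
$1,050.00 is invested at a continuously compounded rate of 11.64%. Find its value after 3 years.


Formula: FV = P * e^(r*t)
Exponent: r*t = 0.1164 * 3 = 0.3492
e^(0.3492) = 1.417933
FV = $1,050.00 * 1.417933 = $1,488.83

$1,488.83


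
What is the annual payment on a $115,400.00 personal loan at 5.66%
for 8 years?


Formula: PMT = PV * r / (1 - (1+r)^(-n))
Denominator: 1 - (1 + 0.0566)^(-8) = 0.356253
Numerator: $115,400.00 * 0.0566 = 6531.64
PMT = 6531.64 / 0.356253 = $18,334.27

$18,334.27


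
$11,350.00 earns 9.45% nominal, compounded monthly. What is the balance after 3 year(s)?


Formula: FV = P * (1 + r/m)^(m*t)
Period rate: r/m = 0.0945 / 12 = 0.007875
Total periods: m*t = 12 * 3 = 36
Growth factor: (1 + 0.007875)^36 = 1.326295
FV = $11,350.00 * 1.326295 = $15,053.45

$15,053.45


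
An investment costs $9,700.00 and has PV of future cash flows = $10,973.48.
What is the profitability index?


Formula: PI = PV(cash flows) / initial investment
Substituting: PI = $10,973.48 / $9,700.00
PI = 1.1313

1.1313


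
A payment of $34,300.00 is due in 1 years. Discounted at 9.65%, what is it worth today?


Formula: PV = FV / (1 + r)^n
Substituting: PV = $34,300.00 / (1 + 0.0965)^1
Discount factor: (1.0965)^1 = 1.0965
PV = $34,300.00 / 1.0965 = $31,281.35

$31,281.35


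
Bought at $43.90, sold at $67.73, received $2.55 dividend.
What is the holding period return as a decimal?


Formula: HPR = (P1 - P0 + D) / P0
Gain: $67.73 - $43.90 + $2.55 = $26.38
HPR = $26.38 / $43.90 = 0.6009

0.6009


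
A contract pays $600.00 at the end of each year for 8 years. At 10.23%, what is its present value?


Formula: PV = PMT * (1 - (1+r)^(-n)) / r
Discount factor: (1 + 0.1023)^(-8) = 0.458777
Bracket: 1 - 0.458777 = 0.541223
PV = $600.00 * 0.541223 / 0.1023 = $3,174.33

$3,174.33


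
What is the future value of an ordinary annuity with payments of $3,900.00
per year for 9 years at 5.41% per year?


Formula: FV = PMT * ((1+r)^n - 1) / r
Growth factor: (1 + 0.0541)^9 = 1.606706
Numerator: 1.606706 - 1 = 0.606706
FV = $3,900.00 * 0.606706 / 0.0541 = $43,736.64

$43,736.64


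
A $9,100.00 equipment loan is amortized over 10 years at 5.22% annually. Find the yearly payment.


Formula: PMT = PV * r / (1 - (1+r)^(-n))
Denominator: 1 - (1 + 0.0522)^(-10) = 0.398803
Numerator: $9,100.00 * 0.0522 = 475.02
PMT = 475.02 / 0.398803 = $1,191.12

$1,191.12


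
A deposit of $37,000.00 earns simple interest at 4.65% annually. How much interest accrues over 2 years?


Formula: I = P * r * t
Substituting: I = $37,000.00 * 0.0465 * 2
Step: I = $37,000.00 * 0.093
I = $3,441.00

$3,441.00


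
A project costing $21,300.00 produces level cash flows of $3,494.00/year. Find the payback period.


Formula: Payback = investment / annual cash flow
Substituting: Payback = $21,300.00 / $3,494.00
Payback = 6.0962 years

6.0962 years


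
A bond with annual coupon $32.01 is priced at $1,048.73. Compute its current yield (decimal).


Formula: Current yield = annual coupon / price
Substituting: CY = $32.01 / $1,048.73
CY = 0.030523

0.030523


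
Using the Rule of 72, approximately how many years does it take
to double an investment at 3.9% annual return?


Formula: Years ≈ 72 / r
Substituting: Years ≈ 72 / 3.9
Years ≈ 18.5

18.5 years


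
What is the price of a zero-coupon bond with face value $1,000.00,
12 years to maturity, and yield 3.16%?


Formula: Price = FV / (1 + r)^n
Substituting: Price = $1,000.00 / (1 + 0.0316)^12
Discount factor: (1.0316)^12 = 1.452566
Price = $1,000.00 / 1.452566 = $688.44

$688.44


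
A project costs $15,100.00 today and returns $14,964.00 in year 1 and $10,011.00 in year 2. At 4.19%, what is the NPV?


Formula: NPV = C0 + C1/(1+r) + C2/(1+r)^2
Discount C1: $14,964.00 / (1 + 0.0419) = $14,362.22
Discount C2: $10,011.00 / (1 + 0.0419)^2 = $9,222.01
NPV = -$15,100.00 + $14,362.22 + $9,222.01 = $8,484.23

$8,484.23


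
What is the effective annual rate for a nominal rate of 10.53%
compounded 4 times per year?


Formula: EAR = (1 + r/m)^m - 1
Period rate: r/m = 0.1053 / 4 = 0.026325
Compounding: (1 + 0.026325)^4 = 1.109531
EAR = 1.109531 - 1 = 0.109531

0.109531


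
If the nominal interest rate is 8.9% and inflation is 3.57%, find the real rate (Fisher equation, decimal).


Formula: (1 + r_real) = (1 + r_nom) / (1 + inflation)
Substituting: (1 + r_real) = 1.089 / 1.0357
(1 + r_real) = 1.051463
r_real = 1.051463 - 1 = 0.051463

0.051463


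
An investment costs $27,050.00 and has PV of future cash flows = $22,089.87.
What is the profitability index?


Formula: PI = PV(cash flows) / initial investment
Substituting: PI = $22,089.87 / $27,050.00
PI = 0.8166

0.8166


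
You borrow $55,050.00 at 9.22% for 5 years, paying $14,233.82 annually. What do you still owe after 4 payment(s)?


Formula: Balance = PV*(1+r)^k - PMT*((1+r)^k - 1)/r
Growth: (1 + 0.0922)^4 = 1.423012
Accumulated factor: ((1+r)^k - 1)/r = 4.587987
Balance = $55,050.00 * 1.423012 - $14,233.82 * 4.587987
Balance = $13,032.25

$13,032.25


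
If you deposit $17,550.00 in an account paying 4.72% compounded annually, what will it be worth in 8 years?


Formula: FV = P * (1 + r)^n
Substituting: FV = $17,550.00 * (1 + 0.0472)^8
Growth factor: (1.0472)^8 = 1.446229
FV = $17,550.00 * 1.446229 = $25,381.32

$25,381.32


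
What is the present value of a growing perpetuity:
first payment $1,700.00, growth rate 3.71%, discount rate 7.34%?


Formula: PV = C / (r - g)
Spread: r - g = 0.0734 - 0.0371 = 0.0363
Substituting: PV = $1,700.00 / 0.0363
PV = $46,831.96

$46,831.96


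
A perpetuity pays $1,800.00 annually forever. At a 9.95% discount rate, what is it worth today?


Formula: PV = C / r
Substituting: PV = $1,800.00 / 0.0995
PV = $18,090.45

$18,090.45


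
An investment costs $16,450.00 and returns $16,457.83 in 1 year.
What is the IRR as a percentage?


Formula: IRR = C1/C0 - 1
Substituting: IRR = $16,457.83 / $16,450.00 - 1
Ratio: 1.000476 - 1 = 0.000476
IRR = 0.0476%

0.0476%


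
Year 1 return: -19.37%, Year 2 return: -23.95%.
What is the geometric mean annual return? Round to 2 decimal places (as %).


Formula: Geometric mean = ((1+r1)*(1+r2))^(1/2) - 1
Product: (1 + -0.1937) * (1 + -0.2395) = 0.8063 * 0.7605 = 0.613191
Square root: 0.613191^0.5 = 0.783065
Geometric mean = 0.783065 - 1 = -0.216935
As percentage: -21.69%

-21.69%


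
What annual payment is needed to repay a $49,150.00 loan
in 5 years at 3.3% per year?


Formula: PMT = PV * r / (1 - (1+r)^(-n))
Denominator: 1 - (1 + 0.033)^(-5) = 0.149844
Numerator: $49,150.00 * 0.033 = 1621.95
PMT = 1621.95 / 0.149844 = $10,824.22

$10,824.22


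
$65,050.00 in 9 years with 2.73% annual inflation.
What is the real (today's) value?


Formula: Real value = nominal / (1 + inflation)^years
Price level: (1 + 0.0273)^9 = 1.274311
Real value = $65,050.00 / 1.274311 = $51,047.17

$51,047.17


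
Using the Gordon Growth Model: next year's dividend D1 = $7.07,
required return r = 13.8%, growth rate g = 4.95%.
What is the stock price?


Formula: P = D1 / (r - g)
Spread: r - g = 0.138 - 0.0495 = 0.0885
Substituting: P = $7.07 / 0.0885
P = $79.89

$79.89


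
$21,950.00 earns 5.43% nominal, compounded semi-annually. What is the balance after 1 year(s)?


Formula: FV = P * (1 + r/m)^(m*t)
Period rate: r/m = 0.0543 / 2 = 0.02715
Total periods: m*t = 2 * 1 = 2
Growth factor: (1 + 0.02715)^2 = 1.055037
FV = $21,950.00 * 1.055037 = $23,158.06

$23,158.06


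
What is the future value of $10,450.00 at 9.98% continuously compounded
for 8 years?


Formula: FV = P * e^(r*t)
Exponent: r*t = 0.0998 * 8 = 0.7984
e^(0.7984) = 2.221983
FV = $10,450.00 * 2.221983 = $23,219.72

$23,219.72


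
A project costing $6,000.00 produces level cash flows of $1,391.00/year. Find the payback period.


Formula: Payback = investment / annual cash flow
Substituting: Payback = $6,000.00 / $1,391.00
Payback = 4.3134 years

4.3134 years


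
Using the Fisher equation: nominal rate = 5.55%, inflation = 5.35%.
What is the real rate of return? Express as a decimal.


Formula: (1 + r_real) = (1 + r_nom) / (1 + inflation)
Substituting: (1 + r_real) = 1.0555 / 1.0535
(1 + r_real) = 1.001898
r_real = 1.001898 - 1 = 0.001898

0.001898


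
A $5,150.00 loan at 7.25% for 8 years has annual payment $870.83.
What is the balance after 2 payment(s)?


Formula: Balance = PV*(1+r)^k - PMT*((1+r)^k - 1)/r
Growth: (1 + 0.0725)^2 = 1.150256
Accumulated factor: ((1+r)^k - 1)/r = 2.0725
Balance = $5,150.00 * 1.150256 - $870.83 * 2.0725
Balance = $4,119.02

$4,119.02


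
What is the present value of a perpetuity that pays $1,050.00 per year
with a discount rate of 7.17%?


Formula: PV = C / r
Substituting: PV = $1,050.00 / 0.0717
PV = $14,644.35

$14,644.35


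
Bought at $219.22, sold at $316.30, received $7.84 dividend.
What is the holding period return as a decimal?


Formula: HPR = (P1 - P0 + D) / P0
Gain: $316.30 - $219.22 + $7.84 = $104.92
HPR = $104.92 / $219.22 = 0.4786

0.4786


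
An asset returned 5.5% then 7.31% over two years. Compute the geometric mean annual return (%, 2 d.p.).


Formula: Geometric mean = ((1+r1)*(1+r2))^(1/2) - 1
Product: (1 + 0.055) * (1 + 0.0731) = 1.055 * 1.0731 = 1.132121
Square root: 1.132121^0.5 = 1.064012
Geometric mean = 1.064012 - 1 = 0.064012
As percentage: 6.40%

6.40%


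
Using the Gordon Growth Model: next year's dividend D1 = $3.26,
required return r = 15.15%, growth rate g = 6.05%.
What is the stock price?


Formula: P = D1 / (r - g)
Spread: r - g = 0.1515 - 0.0605 = 0.091
Substituting: P = $3.26 / 0.091
P = $35.82

$35.82


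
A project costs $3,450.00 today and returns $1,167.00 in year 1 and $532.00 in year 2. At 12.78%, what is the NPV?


Formula: NPV = C0 + C1/(1+r) + C2/(1+r)^2
Discount C1: $1,167.00 / (1 + 0.1278) = $1,034.76
Discount C2: $532.00 / (1 + 0.1278)^2 = $418.26
NPV = -$3,450.00 + $1,034.76 + $418.26 = -$1,996.98

-$1,996.98


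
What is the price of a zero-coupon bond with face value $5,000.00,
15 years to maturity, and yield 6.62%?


Formula: Price = FV / (1 + r)^n
Substituting: Price = $5,000.00 / (1 + 0.0662)^15
Discount factor: (1.0662)^15 = 2.615653
Price = $5,000.00 / 2.615653 = $1,911.57

$1,911.57


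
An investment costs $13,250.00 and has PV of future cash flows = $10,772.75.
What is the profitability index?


Formula: PI = PV(cash flows) / initial investment
Substituting: PI = $10,772.75 / $13,250.00
PI = 0.813

0.813


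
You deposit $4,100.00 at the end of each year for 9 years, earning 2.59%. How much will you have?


Formula: FV = PMT * ((1+r)^n - 1) / r
Growth factor: (1 + 0.0259)^9 = 1.258767
Numerator: 1.258767 - 1 = 0.258767
FV = $4,100.00 * 0.258767 / 0.0259 = $40,963.08

$40,963.08


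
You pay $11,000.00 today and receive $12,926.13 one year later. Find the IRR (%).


Formula: IRR = C1/C0 - 1
Substituting: IRR = $12,926.13 / $11,000.00 - 1
Ratio: 1.175103 - 1 = 0.175103
IRR = 17.5103%

17.5103%


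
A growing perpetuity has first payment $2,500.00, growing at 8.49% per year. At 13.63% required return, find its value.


Formula: PV = C / (r - g)
Spread: r - g = 0.1363 - 0.0849 = 0.0514
Substituting: PV = $2,500.00 / 0.0514
PV = $48,638.13

$48,638.13


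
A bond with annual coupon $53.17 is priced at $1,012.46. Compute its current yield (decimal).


Formula: Current yield = annual coupon / price
Substituting: CY = $53.17 / $1,012.46
CY = 0.052516

0.052516


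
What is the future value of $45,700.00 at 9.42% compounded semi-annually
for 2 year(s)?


Formula: FV = P * (1 + r/m)^(m*t)
Period rate: r/m = 0.0942 / 2 = 0.0471
Total periods: m*t = 2 * 2 = 4
Growth factor: (1 + 0.0471)^4 = 1.202133
FV = $45,700.00 * 1.202133 = $54,937.49

$54,937.49


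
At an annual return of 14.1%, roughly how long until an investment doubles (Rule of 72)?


Formula: Years ≈ 72 / r
Substituting: Years ≈ 72 / 14.1
Years ≈ 5.1

5.1 years


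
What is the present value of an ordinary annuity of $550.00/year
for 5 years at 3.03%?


Formula: PV = PMT * (1 - (1+r)^(-n)) / r
Discount factor: (1 + 0.0303)^(-5) = 0.861354
Bracket: 1 - 0.861354 = 0.138646
PV = $550.00 * 0.138646 / 0.0303 = $2,516.68

$2,516.68


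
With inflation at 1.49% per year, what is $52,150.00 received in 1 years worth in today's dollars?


Formula: Real value = nominal / (1 + inflation)^years
Price level: (1 + 0.0149)^1 = 1.0149
Real value = $52,150.00 / 1.0149 = $51,384.37

$51,384.37


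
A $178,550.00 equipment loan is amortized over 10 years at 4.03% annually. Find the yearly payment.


Formula: PMT = PV * r / (1 - (1+r)^(-n))
Denominator: 1 - (1 + 0.0403)^(-10) = 0.326381
Numerator: $178,550.00 * 0.0403 = 7195.565
PMT = 7195.565 / 0.326381 = $22,046.49

$22,046.49


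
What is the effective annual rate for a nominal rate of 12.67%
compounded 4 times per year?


Formula: EAR = (1 + r/m)^m - 1
Period rate: r/m = 0.1267 / 4 = 0.031675
Compounding: (1 + 0.031675)^4 = 1.132848
EAR = 1.132848 - 1 = 0.132848

0.132848


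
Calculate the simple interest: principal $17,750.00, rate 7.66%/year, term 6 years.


Formula: I = P * r * t
Substituting: I = $17,750.00 * 0.0766 * 6
Step: I = $17,750.00 * 0.4596
I = $8,157.90

$8,157.90


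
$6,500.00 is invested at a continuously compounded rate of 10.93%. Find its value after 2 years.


Formula: FV = P * e^(r*t)
Exponent: r*t = 0.1093 * 2 = 0.2186
e^(0.2186) = 1.244333
FV = $6,500.00 * 1.244333 = $8,088.17

$8,088.17


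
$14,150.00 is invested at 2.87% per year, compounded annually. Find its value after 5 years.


Formula: FV = P * (1 + r)^n
Substituting: FV = $14,150.00 * (1 + 0.0287)^5
Growth factor: (1.0287)^5 = 1.151977
FV = $14,150.00 * 1.151977 = $16,300.47

$16,300.47


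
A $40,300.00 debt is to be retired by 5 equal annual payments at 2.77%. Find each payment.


Formula: PMT = PV * r / (1 - (1+r)^(-n))
Denominator: 1 - (1 + 0.0277)^(-5) = 0.127695
Numerator: $40,300.00 * 0.0277 = 1116.31
PMT = 1116.31 / 0.127695 = $8,741.98

$8,741.98


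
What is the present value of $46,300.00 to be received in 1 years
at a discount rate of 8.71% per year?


Formula: PV = FV / (1 + r)^n
Substituting: PV = $46,300.00 / (1 + 0.0871)^1
Discount factor: (1.0871)^1 = 1.0871
PV = $46,300.00 / 1.0871 = $42,590.38

$42,590.38


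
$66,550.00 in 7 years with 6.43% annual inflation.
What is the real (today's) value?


Formula: Real value = nominal / (1 + inflation)^years
Price level: (1 + 0.0643)^7 = 1.546851
Real value = $66,550.00 / 1.546851 = $43,022.89

$43,022.89


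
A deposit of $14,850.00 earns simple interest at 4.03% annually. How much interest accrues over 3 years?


Formula: I = P * r * t
Substituting: I = $14,850.00 * 0.0403 * 3
Step: I = $14,850.00 * 0.1209
I = $1,795.37

$1,795.37


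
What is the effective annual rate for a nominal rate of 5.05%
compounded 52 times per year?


Formula: EAR = (1 + r/m)^m - 1
Period rate: r/m = 0.0505 / 52 = 0.000971
Compounding: (1 + 0.000971)^52 = 1.051771
EAR = 1.051771 - 1 = 0.051771

0.051771


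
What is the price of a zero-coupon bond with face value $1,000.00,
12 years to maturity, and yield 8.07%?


Formula: Price = FV / (1 + r)^n
Substituting: Price = $1,000.00 / (1 + 0.0807)^12
Discount factor: (1.0807)^12 = 2.537826
Price = $1,000.00 / 2.537826 = $394.04

$394.04


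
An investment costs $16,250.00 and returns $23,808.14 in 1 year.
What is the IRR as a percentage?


Formula: IRR = C1/C0 - 1
Substituting: IRR = $23,808.14 / $16,250.00 - 1
Ratio: 1.465116 - 1 = 0.465116
IRR = 46.5116%

46.5116%


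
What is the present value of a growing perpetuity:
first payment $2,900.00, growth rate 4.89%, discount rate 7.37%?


Formula: PV = C / (r - g)
Spread: r - g = 0.0737 - 0.0489 = 0.0248
Substituting: PV = $2,900.00 / 0.0248
PV = $116,935.48

$116,935.48


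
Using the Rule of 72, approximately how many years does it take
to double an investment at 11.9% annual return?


Formula: Years ≈ 72 / r
Substituting: Years ≈ 72 / 11.9
Years ≈ 6.1

6.1 years


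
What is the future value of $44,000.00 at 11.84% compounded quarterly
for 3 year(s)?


Formula: FV = P * (1 + r/m)^(m*t)
Period rate: r/m = 0.1184 / 4 = 0.0296
Total periods: m*t = 4 * 3 = 12
Growth factor: (1 + 0.0296)^12 = 1.419131
FV = $44,000.00 * 1.419131 = $62,441.75

$62,441.75


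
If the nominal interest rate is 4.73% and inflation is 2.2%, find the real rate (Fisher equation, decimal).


Formula: (1 + r_real) = (1 + r_nom) / (1 + inflation)
Substituting: (1 + r_real) = 1.0473 / 1.022
(1 + r_real) = 1.024755
r_real = 1.024755 - 1 = 0.024755

0.024755


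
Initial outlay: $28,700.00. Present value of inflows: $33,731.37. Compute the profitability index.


Formula: PI = PV(cash flows) / initial investment
Substituting: PI = $33,731.37 / $28,700.00
PI = 1.1753

1.1753


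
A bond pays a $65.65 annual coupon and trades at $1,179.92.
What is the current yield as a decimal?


Formula: Current yield = annual coupon / price
Substituting: CY = $65.65 / $1,179.92
CY = 0.055639

0.055639


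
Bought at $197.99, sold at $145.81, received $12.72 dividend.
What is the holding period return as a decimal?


Formula: HPR = (P1 - P0 + D) / P0
Gain: $145.81 - $197.99 + $12.72 = -$39.46
HPR = -$39.46 / $197.99 = -0.1993

-0.1993


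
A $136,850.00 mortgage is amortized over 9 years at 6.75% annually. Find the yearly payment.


Formula: PMT = PV * r / (1 - (1+r)^(-n))
Denominator: 1 - (1 + 0.0675)^(-9) = 0.444494
Numerator: $136,850.00 * 0.0675 = 9237.375
PMT = 9237.375 / 0.444494 = $20,781.79

$20,781.79


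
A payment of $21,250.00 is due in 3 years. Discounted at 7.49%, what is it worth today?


Formula: PV = FV / (1 + r)^n
Substituting: PV = $21,250.00 / (1 + 0.0749)^3
Discount factor: (1.0749)^3 = 1.24195
PV = $21,250.00 / 1.24195 = $17,110.19

$17,110.19


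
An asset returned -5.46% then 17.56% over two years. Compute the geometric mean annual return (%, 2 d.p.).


Formula: Geometric mean = ((1+r1)*(1+r2))^(1/2) - 1
Product: (1 + -0.0546) * (1 + 0.1756) = 0.9454 * 1.1756 = 1.111412
Square root: 1.111412^0.5 = 1.054235
Geometric mean = 1.054235 - 1 = 0.054235
As percentage: 5.42%

5.42%


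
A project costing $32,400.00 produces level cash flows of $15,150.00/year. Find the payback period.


Formula: Payback = investment / annual cash flow
Substituting: Payback = $32,400.00 / $15,150.00
Payback = 2.1386 years

2.1386 years


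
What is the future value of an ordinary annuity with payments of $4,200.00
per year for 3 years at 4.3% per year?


Formula: FV = PMT * ((1+r)^n - 1) / r
Growth factor: (1 + 0.043)^3 = 1.134627
Numerator: 1.134627 - 1 = 0.134627
FV = $4,200.00 * 0.134627 / 0.043 = $13,149.57

$13,149.57


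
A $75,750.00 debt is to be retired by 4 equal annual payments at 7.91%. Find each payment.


Formula: PMT = PV * r / (1 - (1+r)^(-n))
Denominator: 1 - (1 + 0.0791)^(-4) = 0.262515
Numerator: $75,750.00 * 0.0791 = 5991.825
PMT = 5991.825 / 0.262515 = $22,824.70

$22,824.70


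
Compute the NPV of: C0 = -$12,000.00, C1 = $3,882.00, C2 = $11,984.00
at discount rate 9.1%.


Formula: NPV = C0 + C1/(1+r) + C2/(1+r)^2
Discount C1: $3,882.00 / (1 + 0.091) = $3,558.20
Discount C2: $11,984.00 / (1 + 0.091)^2 = $10,068.21
NPV = -$12,000.00 + $3,558.20 + $10,068.21 = $1,626.41

$1,626.41


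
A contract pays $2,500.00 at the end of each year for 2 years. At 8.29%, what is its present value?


Formula: PV = PMT * (1 - (1+r)^(-n)) / r
Discount factor: (1 + 0.0829)^(-2) = 0.852753
Bracket: 1 - 0.852753 = 0.147247
PV = $2,500.00 * 0.147247 / 0.0829 = $4,440.50

$4,440.50


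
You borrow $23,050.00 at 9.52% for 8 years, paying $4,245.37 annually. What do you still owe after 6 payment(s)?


Formula: Balance = PV*(1+r)^k - PMT*((1+r)^k - 1)/r
Growth: (1 + 0.0952)^6 = 1.725681
Accumulated factor: ((1+r)^k - 1)/r = 7.622703
Balance = $23,050.00 * 1.725681 - $4,245.37 * 7.622703
Balance = $7,415.76

$7,415.76


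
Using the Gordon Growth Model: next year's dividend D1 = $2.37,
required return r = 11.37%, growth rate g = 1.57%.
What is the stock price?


Formula: P = D1 / (r - g)
Spread: r - g = 0.1137 - 0.0157 = 0.098
Substituting: P = $2.37 / 0.098
P = $24.18

$24.18


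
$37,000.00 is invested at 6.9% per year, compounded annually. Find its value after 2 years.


Formula: FV = P * (1 + r)^n
Substituting: FV = $37,000.00 * (1 + 0.069)^2
Growth factor: (1.069)^2 = 1.142761
FV = $37,000.00 * 1.142761 = $42,282.16

$42,282.16


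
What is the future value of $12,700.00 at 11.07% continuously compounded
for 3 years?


Formula: FV = P * e^(r*t)
Exponent: r*t = 0.1107 * 3 = 0.3321
e^(0.3321) = 1.393892
FV = $12,700.00 * 1.393892 = $17,702.43

$17,702.43


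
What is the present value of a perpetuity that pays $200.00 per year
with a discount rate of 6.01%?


Formula: PV = C / r
Substituting: PV = $200.00 / 0.0601
PV = $3,327.79

$3,327.79


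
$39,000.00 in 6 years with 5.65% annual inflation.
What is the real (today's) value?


Formula: Real value = nominal / (1 + inflation)^years
Price level: (1 + 0.0565)^6 = 1.390647
Real value = $39,000.00 / 1.390647 = $28,044.49

$28,044.49


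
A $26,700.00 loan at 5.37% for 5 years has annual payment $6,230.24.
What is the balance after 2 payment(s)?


Formula: Balance = PV*(1+r)^k - PMT*((1+r)^k - 1)/r
Growth: (1 + 0.0537)^2 = 1.110284
Accumulated factor: ((1+r)^k - 1)/r = 2.0537
Balance = $26,700.00 * 1.110284 - $6,230.24 * 2.0537
Balance = $16,849.53

$16,849.53


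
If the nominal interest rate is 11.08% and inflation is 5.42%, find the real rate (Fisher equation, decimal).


Formula: (1 + r_real) = (1 + r_nom) / (1 + inflation)
Substituting: (1 + r_real) = 1.1108 / 1.0542
(1 + r_real) = 1.05369
r_real = 1.05369 - 1 = 0.05369

0.05369


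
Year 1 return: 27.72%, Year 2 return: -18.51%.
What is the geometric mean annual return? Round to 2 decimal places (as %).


Formula: Geometric mean = ((1+r1)*(1+r2))^(1/2) - 1
Product: (1 + 0.2772) * (1 + -0.1851) = 1.2772 * 0.8149 = 1.04079
Square root: 1.04079^0.5 = 1.020191
Geometric mean = 1.020191 - 1 = 0.020191
As percentage: 2.02%

2.02%
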